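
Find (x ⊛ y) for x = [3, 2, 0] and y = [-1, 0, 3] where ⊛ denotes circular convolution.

(x ⊛ y)[n] = Σ(m=0 to 2) x[m] · y[(n-m) mod 3]

Computing each output sample:
(x ⊛ y)[0] = 3
(x ⊛ y)[1] = -2
(x ⊛ y)[2] = 9

x ⊛ y = [3, -2, 9]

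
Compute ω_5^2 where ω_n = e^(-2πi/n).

ω_5^2 = e^(-2πi·2/5)
= cos(-2π·2/5) + i·sin(-2π·2/5)
= cos(-4π/5) + i·sin(-4π/5)

ω_5^2 = cos(-4π/5) + i·sin(-4π/5) = -0.8090-0.5878i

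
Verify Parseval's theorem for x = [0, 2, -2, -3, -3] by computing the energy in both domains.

Time domain:
Σ|x[n]|² = |0|² + |2|² + |-2|² + |-3|² + |-3|² = 26.0000

Frequency domain:
(1/5)Σ|X[k]|² = (1/5)(|-6|² + |3.7361-5.3431i|² + |-0.7361-1.9879i|² + |-0.7361+1.9879i|² + |3.7361+5.3431i|²) = (1/5)·130.0000 = 26.0000

Both sides agree, confirming Parseval's theorem.

Σ|x[n]|² = (1/N)Σ|X[k]|² = 26.0000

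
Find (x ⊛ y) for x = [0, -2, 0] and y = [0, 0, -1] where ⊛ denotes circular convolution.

(x ⊛ y)[n] = Σ(m=0 to 2) x[m] · y[(n-m) mod 3]

Computing each output sample:
(x ⊛ y)[0] = 2
(x ⊛ y)[1] = 0
(x ⊛ y)[2] = 0

x ⊛ y = [2, 0, 0]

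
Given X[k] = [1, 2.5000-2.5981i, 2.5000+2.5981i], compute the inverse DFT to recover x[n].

x[n] = (1/3) Σ(k=0 to 2) X[k] · e^(2πikn/3)

Computing each x[n]:
x[0] = 2
x[1] = 1
x[2] = -2

x = [2, 1, -2]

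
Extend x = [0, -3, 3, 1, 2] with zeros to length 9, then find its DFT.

Original 5-point DFT: [3, -3.5451+3.5797i, 2.0451+4.8410i, 2.0451-4.8410i, -3.5451-3.5797i]
Zero-padded 9-point DFT provides frequency interpolation.

DFT_9([x, 0, ...]) = [3, -4.1566-2.5761i, -2.3079+4.0800i, 3.4641i, 4.9645+4.0580i, 4.9645-4.0580i, -3.4641i, -2.3079-4.0800i, -4.1566+2.5761i]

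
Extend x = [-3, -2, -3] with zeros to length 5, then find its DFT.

Original 3-point DFT: [-8, -0.5000-0.8660i, -0.5000+0.8660i]
Zero-padded 5-point DFT provides frequency interpolation.

DFT_5([x, 0, ...]) = [-8, -1.1910+3.6655i, -2.3090-1.6776i, -2.3090+1.6776i, -1.1910-3.6655i]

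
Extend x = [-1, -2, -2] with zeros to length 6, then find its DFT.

Original 3-point DFT: [-5, 1, 1]
Zero-padded 6-point DFT provides frequency interpolation.

DFT_6([x, 0, ...]) = [-5, -1.0000+3.4641i, 1, -1, 1, -1.0000-3.4641i]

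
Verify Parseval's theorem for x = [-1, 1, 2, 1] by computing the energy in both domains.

Time domain:
Σ|x[n]|² = |-1|² + |1|² + |2|² + |1|² = 7.0000

Frequency domain:
(1/4)Σ|X[k]|² = (1/4)(|3|² + |-3|² + |-1|² + |-3|²) = (1/4)·28.0000 = 7.0000

Both sides agree, confirming Parseval's theorem.

Σ|x[n]|² = (1/N)Σ|X[k]|² = 7.0000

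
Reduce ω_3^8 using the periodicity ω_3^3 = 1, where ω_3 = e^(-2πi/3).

Since ω_3^3 = 1, powers reduce modulo 3.
8 mod 3 = 2
So ω_3^8 = ω_3^2 = e^(-2πi·2/3)

ω_3^8 = ω_3^2 = -0.5000+0.8660i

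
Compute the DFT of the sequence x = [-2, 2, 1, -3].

X[k] = Σ(n=0 to 3) x[n] · ω_4^(nk)
where ω_4 = e^(-2πi/4)

Computing each X[k]:
X[0] = -2
X[1] = -3-5i
X[2] = 0
X[3] = -3+5i

X = [-2, -3-5i, 0, -3+5i]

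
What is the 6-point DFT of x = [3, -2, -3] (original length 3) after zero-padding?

Original 3-point DFT: [-2, 5.5000-0.8660i, 5.5000+0.8660i]
Zero-padded 6-point DFT provides frequency interpolation.

DFT_6([x, 0, ...]) = [-2, 3.5000+4.3301i, 5.5000-0.8660i, 2, 5.5000+0.8660i, 3.5000-4.3301i]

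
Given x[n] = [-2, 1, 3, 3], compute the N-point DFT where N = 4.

X[k] = Σ(n=0 to 3) x[n] · ω_4^(nk)
where ω_4 = e^(-2πi/4)

Computing each X[k]:
X[0] = 5
X[1] = -5+2i
X[2] = -3
X[3] = -5-2i

X = [5, -5+2i, -3, -5-2i]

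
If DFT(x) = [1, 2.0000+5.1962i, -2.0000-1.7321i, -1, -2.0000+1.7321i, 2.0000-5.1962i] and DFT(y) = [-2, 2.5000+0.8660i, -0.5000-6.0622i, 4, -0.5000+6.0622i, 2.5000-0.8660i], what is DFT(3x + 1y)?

By linearity: DFT(3x + 1y) = 3·DFT(x) + 1·DFT(y)
= 3·[1, 2.0000+5.1962i, -2.0000-1.7321i, -1, -2.0000+1.7321i, 2.0000-5.1962i] + 1·[-2, 2.5000+0.8660i, -0.5000-6.0622i, 4, -0.5000+6.0622i, 2.5000-0.8660i]

Computing element-wise:
Z[0] = 3·(1) + 1·(-2) = 1
Z[1] = 3·(2.0000+5.1962i) + 1·(2.5000+0.8660i) = 8.5000+16.4546i
Z[2] = 3·(-2.0000-1.7321i) + 1·(-0.5000-6.0622i) = -6.5000-11.2585i
Z[3] = 3·(-1) + 1·(4) = 1
Z[4] = 3·(-2.0000+1.7321i) + 1·(-0.5000+6.0622i) = -6.5000+11.2585i
Z[5] = 3·(2.0000-5.1962i) + 1·(2.5000-0.8660i) = 8.5000-16.4546i

DFT(3x + 1y) = 3·X + 1·Y = [1, 8.5000+16.4546i, -6.5000-11.2585i, 1, -6.5000+11.2585i, 8.5000-16.4546i]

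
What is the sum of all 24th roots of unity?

Sum of all nth roots of unity equals 0 for n > 1 (geometric series with r ≠ 1).

0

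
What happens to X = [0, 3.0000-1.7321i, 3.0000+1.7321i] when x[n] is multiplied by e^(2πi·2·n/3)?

Modulation property: DFT(ω_3^(-2n)·x[n]) = X[(k-2) mod 3], so circularly shift X by 2 positions.

X[k-2] = [3.0000-1.7321i, 3.0000+1.7321i, 0]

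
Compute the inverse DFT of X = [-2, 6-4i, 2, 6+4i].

x[n] = (1/4) Σ(k=0 to 3) X[k] · e^(2πikn/4)

Computing each x[n]:
x[0] = 3
x[1] = 1
x[2] = -3
x[3] = -3

x = [3, 1, -3, -3]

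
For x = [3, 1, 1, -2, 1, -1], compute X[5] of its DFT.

X[5] = Σ(n=0 to 5) x[n] · ω_6^(5n) where ω_6 = e^(-2πi/6)
= (3)·ω_6^0 + (1)·ω_6^5 + (1)·ω_6^10 + (-2)·ω_6^15 + (1)·ω_6^20 + (-1)·ω_6^25

X[5] = 4.0000+1.7321i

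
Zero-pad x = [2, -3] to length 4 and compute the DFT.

Original 2-point DFT: [-1, 5]
Zero-padded 4-point DFT provides frequency interpolation.

DFT_4([x, 0, ...]) = [-1, 2+3i, 5, 2-3i]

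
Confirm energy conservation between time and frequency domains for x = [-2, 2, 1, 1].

Time domain:
Σ|x[n]|² = |-2|² + |2|² + |1|² + |1|² = 10.0000

Frequency domain:
(1/4)Σ|X[k]|² = (1/4)(|2|² + |-3-1i|² + |-4|² + |-3+1i|²) = (1/4)·40.0000 = 10.0000

Both sides agree, confirming Parseval's theorem.

Σ|x[n]|² = (1/N)Σ|X[k]|² = 10.0000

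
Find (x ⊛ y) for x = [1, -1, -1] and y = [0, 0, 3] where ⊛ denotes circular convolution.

(x ⊛ y)[n] = Σ(m=0 to 2) x[m] · y[(n-m) mod 3]

Computing each output sample:
(x ⊛ y)[0] = -3
(x ⊛ y)[1] = -3
(x ⊛ y)[2] = 3

x ⊛ y = [-3, -3, 3]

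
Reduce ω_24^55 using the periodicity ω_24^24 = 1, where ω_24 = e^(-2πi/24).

Since ω_24^24 = 1, powers reduce modulo 24.
55 mod 24 = 7
So ω_24^55 = ω_24^7 = e^(-2πi·7/24)

ω_24^55 = ω_24^7 = -0.2588-0.9659i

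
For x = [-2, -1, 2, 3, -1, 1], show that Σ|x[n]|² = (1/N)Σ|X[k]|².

Time domain:
Σ|x[n]|² = |-2|² + |-1|² + |2|² + |3|² + |-1|² + |1|² = 20.0000

Frequency domain:
(1/6)Σ|X[k]|² = (1/6)(|2|² + |-5.5000-0.8660i|² + |0.5000+4.3301i|² + |-4|² + |0.5000-4.3301i|² + |-5.5000+0.8660i|²) = (1/6)·120.0000 = 20.0000

Both sides agree, confirming Parseval's theorem.

Σ|x[n]|² = (1/N)Σ|X[k]|² = 20.0000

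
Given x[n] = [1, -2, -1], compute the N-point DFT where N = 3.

X[k] = Σ(n=0 to 2) x[n] · ω_3^(nk)
where ω_3 = e^(-2πi/3)

Computing each X[k]:
X[0] = -2
X[1] = 2.5000+0.8660i
X[2] = 2.5000-0.8660i

X = [-2, 2.5000+0.8660i, 2.5000-0.8660i]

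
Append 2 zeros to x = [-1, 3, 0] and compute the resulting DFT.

Original 3-point DFT: [2, -2.5000-2.5981i, -2.5000+2.5981i]
Zero-padded 5-point DFT provides frequency interpolation.

DFT_5([x, 0, ...]) = [2, -0.0729-2.8532i, -3.4271-1.7634i, -3.4271+1.7634i, -0.0729+2.8532i]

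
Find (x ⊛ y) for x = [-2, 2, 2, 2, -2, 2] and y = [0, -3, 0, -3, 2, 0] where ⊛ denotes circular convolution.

(x ⊛ y)[n] = Σ(m=0 to 5) x[m] · y[(n-m) mod 6]

Computing each output sample:
(x ⊛ y)[0] = -8
(x ⊛ y)[1] = 16
(x ⊛ y)[2] = -16
(x ⊛ y)[3] = 4
(x ⊛ y)[4] = -16
(x ⊛ y)[5] = 4

x ⊛ y = [-8, 16, -16, 4, -16, 4]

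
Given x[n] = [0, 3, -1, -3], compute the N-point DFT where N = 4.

X[k] = Σ(n=0 to 3) x[n] · ω_4^(nk)
where ω_4 = e^(-2πi/4)

Computing each X[k]:
X[0] = -1
X[1] = 1-6i
X[2] = -1
X[3] = 1+6i

X = [-1, 1-6i, -1, 1+6i]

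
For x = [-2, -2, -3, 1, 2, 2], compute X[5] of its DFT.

X[5] = Σ(n=0 to 5) x[n] · ω_6^(5n) where ω_6 = e^(-2πi/6)
= (-2)·ω_6^0 + (-2)·ω_6^5 + (-3)·ω_6^10 + (1)·ω_6^15 + (2)·ω_6^20 + (2)·ω_6^25

X[5] = -2.5000-7.7942i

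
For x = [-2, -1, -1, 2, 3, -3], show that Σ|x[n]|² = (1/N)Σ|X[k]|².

Time domain:
Σ|x[n]|² = |-2|² + |-1|² + |-1|² + |2|² + |3|² + |-3|² = 28.0000

Frequency domain:
(1/6)Σ|X[k]|² = (1/6)(|-2|² + |-7.0000+1.7321i|² + |1.0000-5.1962i|² + |2|² + |1.0000+5.1962i|² + |-7.0000-1.7321i|²) = (1/6)·168.0000 = 28.0000

Both sides agree, confirming Parseval's theorem.

Σ|x[n]|² = (1/N)Σ|X[k]|² = 28.0000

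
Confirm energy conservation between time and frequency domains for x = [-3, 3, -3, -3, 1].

Time domain:
Σ|x[n]|² = |-3|² + |3|² + |-3|² + |-3|² + |1|² = 37.0000

Frequency domain:
(1/5)Σ|X[k]|² = (1/5)(|-5|² + |3.0902-1.9021i|² + |-8.0902-1.1756i|² + |-8.0902+1.1756i|² + |3.0902+1.9021i|²) = (1/5)·185.0000 = 37.0000

Both sides agree, confirming Parseval's theorem.

Σ|x[n]|² = (1/N)Σ|X[k]|² = 37.0000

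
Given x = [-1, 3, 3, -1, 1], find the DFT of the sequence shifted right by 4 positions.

Time shift by 4: X_shifted[k] = ω_5^(4k) · X[k]
Shifted x = [3, 3, -1, 1, -1]

DFT(x[n-4]) = [5, 3.6180-2.6287i, 1.3820-4.2533i, 1.3820+4.2533i, 3.6180+2.6287i]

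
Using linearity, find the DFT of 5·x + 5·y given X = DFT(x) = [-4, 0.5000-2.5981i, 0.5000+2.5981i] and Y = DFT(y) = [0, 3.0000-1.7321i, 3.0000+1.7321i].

By linearity: DFT(5x + 5y) = 5·DFT(x) + 5·DFT(y)
= 5·[-4, 0.5000-2.5981i, 0.5000+2.5981i] + 5·[0, 3.0000-1.7321i, 3.0000+1.7321i]

Computing element-wise:
Z[0] = 5·(-4) + 5·(0) = -20
Z[1] = 5·(0.5000-2.5981i) + 5·(3.0000-1.7321i) = 17.5000-21.6510i
Z[2] = 5·(0.5000+2.5981i) + 5·(3.0000+1.7321i) = 17.5000+21.6510i

DFT(5x + 5y) = 5·X + 5·Y = [-20, 17.5000-21.6510i, 17.5000+21.6510i]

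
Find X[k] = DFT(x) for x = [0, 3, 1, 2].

X[k] = Σ(n=0 to 3) x[n] · ω_4^(nk)
where ω_4 = e^(-2πi/4)

Computing each X[k]:
X[0] = 6
X[1] = -1-1i
X[2] = -4
X[3] = -1+1i

X = [6, -1-1i, -4, -1+1i]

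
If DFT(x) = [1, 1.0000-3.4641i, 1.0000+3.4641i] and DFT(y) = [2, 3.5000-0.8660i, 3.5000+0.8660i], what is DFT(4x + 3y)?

By linearity: DFT(4x + 3y) = 4·DFT(x) + 3·DFT(y)
= 4·[1, 1.0000-3.4641i, 1.0000+3.4641i] + 3·[2, 3.5000-0.8660i, 3.5000+0.8660i]

Computing element-wise:
Z[0] = 4·(1) + 3·(2) = 10
Z[1] = 4·(1.0000-3.4641i) + 3·(3.5000-0.8660i) = 14.5000-16.4544i
Z[2] = 4·(1.0000+3.4641i) + 3·(3.5000+0.8660i) = 14.5000+16.4544i

DFT(4x + 3y) = 4·X + 3·Y = [10, 14.5000-16.4544i, 14.5000+16.4544i]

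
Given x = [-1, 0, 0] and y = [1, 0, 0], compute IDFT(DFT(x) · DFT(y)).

(x ⊛ y)[n] = Σ(m=0 to 2) x[m] · y[(n-m) mod 3]

Computing each output sample:
(x ⊛ y)[0] = -1
(x ⊛ y)[1] = 0
(x ⊛ y)[2] = 0

x ⊛ y = [-1, 0, 0]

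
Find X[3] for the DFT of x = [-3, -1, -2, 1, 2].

X[3] = Σ(n=0 to 4) x[n] · ω_5^(3n) where ω_5 = e^(-2πi/5)
= (-3)·ω_5^0 + (-1)·ω_5^3 + (-2)·ω_5^6 + (1)·ω_5^9 + (2)·ω_5^12

X[3] = -4.1180+1.0898i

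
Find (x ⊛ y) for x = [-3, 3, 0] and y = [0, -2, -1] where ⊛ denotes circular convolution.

(x ⊛ y)[n] = Σ(m=0 to 2) x[m] · y[(n-m) mod 3]

Computing each output sample:
(x ⊛ y)[0] = -3
(x ⊛ y)[1] = 6
(x ⊛ y)[2] = -3

x ⊛ y = [-3, 6, -3]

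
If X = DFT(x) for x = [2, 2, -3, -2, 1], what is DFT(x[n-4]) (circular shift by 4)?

Time shift by 4: X_shifted[k] = ω_5^(4k) · X[k]
Shifted x = [2, -3, -2, 1, 2]

DFT(x[n-4]) = [0, 2.5000+6.5186i, 2.5000+0.0858i, 2.5000-0.0858i, 2.5000-6.5186i]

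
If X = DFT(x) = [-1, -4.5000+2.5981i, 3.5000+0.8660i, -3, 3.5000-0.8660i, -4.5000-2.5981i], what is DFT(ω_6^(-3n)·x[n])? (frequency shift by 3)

Modulation property: DFT(ω_6^(-3n)·x[n]) = X[(k-3) mod 6], so circularly shift X by 3 positions.

X[k-3] = [-3, 3.5000-0.8660i, -4.5000-2.5981i, -1, -4.5000+2.5981i, 3.5000+0.8660i]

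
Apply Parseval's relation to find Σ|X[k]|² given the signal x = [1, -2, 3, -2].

Parseval: Σ|x[n]|² = (1/N)Σ|X[k]|², so Σ|X[k]|² = N·Σ|x[n]|² = 4·18.0000

Σ|X[k]|² = N·Σ|x[n]|² = 4·18.0000 = 72.0000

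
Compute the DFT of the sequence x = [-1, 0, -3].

X[k] = Σ(n=0 to 2) x[n] · ω_3^(nk)
where ω_3 = e^(-2πi/3)

Computing each X[k]:
X[0] = -4
X[1] = 0.5000-2.5981i
X[2] = 0.5000+2.5981i

X = [-4, 0.5000-2.5981i, 0.5000+2.5981i]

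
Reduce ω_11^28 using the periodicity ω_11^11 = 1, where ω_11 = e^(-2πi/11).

Since ω_11^11 = 1, powers reduce modulo 11.
28 mod 11 = 6
So ω_11^28 = ω_11^6 = e^(-2πi·6/11)

ω_11^28 = ω_11^6 = -0.9595+0.2817i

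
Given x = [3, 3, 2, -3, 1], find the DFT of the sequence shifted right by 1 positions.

Time shift by 1: X_shifted[k] = ω_5^(1k) · X[k]
Shifted x = [1, 3, 3, 2, -3]

DFT(x[n-1]) = [6, -3.0451-6.2941i, 2.5451-2.5757i, 2.5451+2.5757i, -3.0451+6.2941i]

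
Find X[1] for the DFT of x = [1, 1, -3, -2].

X[1] = Σ(n=0 to 3) x[n] · ω_4^(1n) where ω_4 = e^(-2πi/4)
= (1)·ω_4^0 + (1)·ω_4^1 + (-3)·ω_4^2 + (-2)·ω_4^3

X[1] = 4-3i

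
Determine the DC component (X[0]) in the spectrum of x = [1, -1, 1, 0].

X[0] = Σ(n=0 to 3) x[n] · ω_4^0 = Σ x[n]
= (1) + (-1) + (1) + (0)

X[0] = 1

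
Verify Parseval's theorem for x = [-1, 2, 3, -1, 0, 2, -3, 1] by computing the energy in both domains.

Time domain:
Σ|x[n]|² = |-1|² + |2|² + |3|² + |-1|² + |0|² + |2|² + |-3|² + |1|² = 29.0000

Frequency domain:
(1/8)Σ|X[k]|² = (1/8)(|3|² + |0.4142-4.5858i|² + |-1-4i|² + |-2.4142+7.4142i|² + |-5|² + |-2.4142-7.4142i|² + |-1+4i|² + |0.4142+4.5858i|²) = (1/8)·232.0000 = 29.0000

Both sides agree, confirming Parseval's theorem.

Σ|x[n]|² = (1/N)Σ|X[k]|² = 29.0000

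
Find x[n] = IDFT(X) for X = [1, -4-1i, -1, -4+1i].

x[n] = (1/4) Σ(k=0 to 3) X[k] · e^(2πikn/4)

Computing each x[n]:
x[0] = -2
x[1] = 1
x[2] = 2
x[3] = 0

x = [-2, 1, 2, 0]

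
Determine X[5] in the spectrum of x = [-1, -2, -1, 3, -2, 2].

X[5] = Σ(n=0 to 5) x[n] · ω_6^(5n) where ω_6 = e^(-2πi/6)
= (-1)·ω_6^0 + (-2)·ω_6^5 + (-1)·ω_6^10 + (3)·ω_6^15 + (-2)·ω_6^20 + (2)·ω_6^25

X[5] = -2.5000-2.5981i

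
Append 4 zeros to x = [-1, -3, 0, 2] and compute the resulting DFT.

Original 4-point DFT: [-2, -1+5i, 0, -1-5i]
Zero-padded 8-point DFT provides frequency interpolation.

DFT_8([x, 0, ...]) = [-2, -4.5355+0.7071i, -1+5i, 2.5355+0.7071i, 0, 2.5355-0.7071i, -1-5i, -4.5355-0.7071i]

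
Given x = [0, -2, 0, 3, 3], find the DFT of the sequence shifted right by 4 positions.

Time shift by 4: X_shifted[k] = ω_5^(4k) · X[k]
Shifted x = [-2, 0, 3, 3, 0]

DFT(x[n-4]) = [4, -6.8541, -0.1459, -0.1459, -6.8541]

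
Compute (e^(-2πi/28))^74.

Since ω_28^28 = 1, powers reduce modulo 28.
74 mod 28 = 18
So ω_28^74 = ω_28^18 = e^(-2πi·18/28)

ω_28^74 = ω_28^18 = -0.6235+0.7818i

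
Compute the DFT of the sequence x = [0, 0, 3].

X[k] = Σ(n=0 to 2) x[n] · ω_3^(nk)
where ω_3 = e^(-2πi/3)

Computing each X[k]:
X[0] = 3
X[1] = -1.5000+2.5981i
X[2] = -1.5000-2.5981i

X = [3, -1.5000+2.5981i, -1.5000-2.5981i]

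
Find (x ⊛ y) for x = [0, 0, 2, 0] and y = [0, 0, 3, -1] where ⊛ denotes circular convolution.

(x ⊛ y)[n] = Σ(m=0 to 3) x[m] · y[(n-m) mod 4]

Computing each output sample:
(x ⊛ y)[0] = 6
(x ⊛ y)[1] = -2
(x ⊛ y)[2] = 0
(x ⊛ y)[3] = 0

x ⊛ y = [6, -2, 0, 0]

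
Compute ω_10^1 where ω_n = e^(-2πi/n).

ω_10^1 = e^(-2πi·1/10)
= cos(-2π·1/10) + i·sin(-2π·1/10)
= cos(-2π/10) + i·sin(-2π/10)

ω_10^1 = cos(-2π/10) + i·sin(-2π/10) = 0.8090-0.5878i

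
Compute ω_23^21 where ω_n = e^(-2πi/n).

ω_23^21 = e^(-2πi·21/23)
= cos(-2π·21/23) + i·sin(-2π·21/23)
= cos(-42π/23) + i·sin(-42π/23)

ω_23^21 = cos(-42π/23) + i·sin(-42π/23) = 0.8544+0.5196i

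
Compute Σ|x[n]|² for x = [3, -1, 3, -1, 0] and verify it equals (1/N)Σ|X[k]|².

Time domain:
Σ|x[n]|² = |3|² + |-1|² + |3|² + |-1|² + |0|² = 20.0000

Frequency domain:
(1/5)Σ|X[k]|² = (1/5)(|4|² + |1.0729-1.4001i|² + |4.4271+4.3920i|² + |4.4271-4.3920i|² + |1.0729+1.4001i|²) = (1/5)·100.0000 = 20.0000

Both sides agree, confirming Parseval's theorem.

Σ|x[n]|² = (1/N)Σ|X[k]|² = 20.0000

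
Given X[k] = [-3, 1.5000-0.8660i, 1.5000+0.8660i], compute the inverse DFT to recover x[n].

x[n] = (1/3) Σ(k=0 to 2) X[k] · e^(2πikn/3)

Computing each x[n]:
x[0] = 0
x[1] = -1
x[2] = -2

x = [0, -1, -2]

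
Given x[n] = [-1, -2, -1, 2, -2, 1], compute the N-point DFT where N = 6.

X[k] = Σ(n=0 to 5) x[n] · ω_6^(nk)
where ω_6 = e^(-2πi/6)

Computing each X[k]:
X[0] = -3
X[1] = -2.0000+1.7321i
X[2] = 3.0000+3.4641i
X[3] = -5
X[4] = 3.0000-3.4641i
X[5] = -2.0000-1.7321i

X = [-3, -2.0000+1.7321i, 3.0000+3.4641i, -5, 3.0000-3.4641i, -2.0000-1.7321i]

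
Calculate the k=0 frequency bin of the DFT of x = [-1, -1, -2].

X[0] = Σ(n=0 to 2) x[n] · ω_3^0 = Σ x[n]
= (-1) + (-1) + (-2)

X[0] = -4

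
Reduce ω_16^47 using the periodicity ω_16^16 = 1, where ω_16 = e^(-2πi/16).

Since ω_16^16 = 1, powers reduce modulo 16.
47 mod 16 = 15
So ω_16^47 = ω_16^15 = e^(-2πi·15/16)

ω_16^47 = ω_16^15 = 0.9239+0.3827i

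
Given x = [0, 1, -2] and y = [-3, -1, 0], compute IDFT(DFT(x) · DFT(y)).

(x ⊛ y)[n] = Σ(m=0 to 2) x[m] · y[(n-m) mod 3]

Computing each output sample:
(x ⊛ y)[0] = 2
(x ⊛ y)[1] = -3
(x ⊛ y)[2] = 5

x ⊛ y = [2, -3, 5]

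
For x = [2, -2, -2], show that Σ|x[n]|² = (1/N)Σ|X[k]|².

Time domain:
Σ|x[n]|² = |2|² + |-2|² + |-2|² = 12.0000

Frequency domain:
(1/3)Σ|X[k]|² = (1/3)(|-2|² + |4|² + |4|²) = (1/3)·36.0000 = 12.0000

Both sides agree, confirming Parseval's theorem.

Σ|x[n]|² = (1/N)Σ|X[k]|² = 12.0000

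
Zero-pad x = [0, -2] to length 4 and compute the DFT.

Original 2-point DFT: [-2, 2]
Zero-padded 4-point DFT provides frequency interpolation.

DFT_4([x, 0, ...]) = [-2, 2i, 2, -2i]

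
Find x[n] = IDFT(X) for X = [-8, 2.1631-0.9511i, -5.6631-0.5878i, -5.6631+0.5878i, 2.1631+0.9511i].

x[n] = (1/5) Σ(k=0 to 4) X[k] · e^(2πikn/5)

Computing each x[n]:
x[0] = -3
x[1] = 1
x[2] = -3
x[3] = -3
x[4] = 0

x = [-3, 1, -3, -3, 0]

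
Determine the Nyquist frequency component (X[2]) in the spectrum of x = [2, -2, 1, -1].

X[2] = Σ(n=0 to 3) x[n] · ω_4^(2n) where ω_4 = e^(-2πi/4)
= (2)·ω_4^0 + (-2)·ω_4^2 + (1)·ω_4^4 + (-1)·ω_4^6

X[2] = 6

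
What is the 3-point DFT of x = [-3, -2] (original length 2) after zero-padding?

Original 2-point DFT: [-5, -1]
Zero-padded 3-point DFT provides frequency interpolation.

DFT_3([x, 0, ...]) = [-5, -2.0000+1.7321i, -2.0000-1.7321i]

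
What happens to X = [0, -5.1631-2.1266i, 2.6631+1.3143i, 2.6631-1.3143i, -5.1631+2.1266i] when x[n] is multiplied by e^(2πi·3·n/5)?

Modulation property: DFT(ω_5^(-3n)·x[n]) = X[(k-3) mod 5], so circularly shift X by 3 positions.

X[k-3] = [2.6631+1.3143i, 2.6631-1.3143i, -5.1631+2.1266i, 0, -5.1631-2.1266i]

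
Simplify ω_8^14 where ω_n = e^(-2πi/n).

Since ω_8^8 = 1, powers reduce modulo 8.
14 mod 8 = 6
So ω_8^14 = ω_8^6 = e^(-2πi·6/8)

ω_8^14 = ω_8^6 = 1i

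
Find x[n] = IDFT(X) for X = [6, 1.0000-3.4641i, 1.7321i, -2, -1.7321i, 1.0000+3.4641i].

x[n] = (1/6) Σ(k=0 to 5) X[k] · e^(2πikn/6)

Computing each x[n]:
x[0] = 1
x[1] = 2
x[2] = 2
x[3] = 1
x[4] = -1
x[5] = 1

x = [1, 2, 2, 1, -1, 1]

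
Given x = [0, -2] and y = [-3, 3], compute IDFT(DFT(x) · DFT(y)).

(x ⊛ y)[n] = Σ(m=0 to 1) x[m] · y[(n-m) mod 2]

Computing each output sample:
(x ⊛ y)[0] = -6
(x ⊛ y)[1] = 6

x ⊛ y = [-6, 6]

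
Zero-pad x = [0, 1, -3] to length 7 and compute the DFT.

Original 3-point DFT: [-2, 1.0000-3.4641i, 1.0000+3.4641i]
Zero-padded 7-point DFT provides frequency interpolation.

DFT_7([x, 0, ...]) = [-2, 1.2911+2.1430i, 2.4804-2.2766i, -2.7714-2.7794i, -2.7714+2.7794i, 2.4804+2.2766i, 1.2911-2.1430i]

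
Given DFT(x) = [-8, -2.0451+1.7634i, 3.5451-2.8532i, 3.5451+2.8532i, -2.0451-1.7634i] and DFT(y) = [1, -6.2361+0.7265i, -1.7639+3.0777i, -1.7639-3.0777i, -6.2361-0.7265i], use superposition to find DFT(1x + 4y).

By linearity: DFT(1x + 4y) = 1·DFT(x) + 4·DFT(y)
= 1·[-8, -2.0451+1.7634i, 3.5451-2.8532i, 3.5451+2.8532i, -2.0451-1.7634i] + 4·[1, -6.2361+0.7265i, -1.7639+3.0777i, -1.7639-3.0777i, -6.2361-0.7265i]

Computing element-wise:
Z[0] = 1·(-8) + 4·(1) = -4
Z[1] = 1·(-2.0451+1.7634i) + 4·(-6.2361+0.7265i) = -26.9895+4.6694i
Z[2] = 1·(3.5451-2.8532i) + 4·(-1.7639+3.0777i) = -3.5105+9.4576i
Z[3] = 1·(3.5451+2.8532i) + 4·(-1.7639-3.0777i) = -3.5105-9.4576i
Z[4] = 1·(-2.0451-1.7634i) + 4·(-6.2361-0.7265i) = -26.9895-4.6694i

DFT(1x + 4y) = 1·X + 4·Y = [-4, -26.9895+4.6694i, -3.5105+9.4576i, -3.5105-9.4576i, -26.9895-4.6694i]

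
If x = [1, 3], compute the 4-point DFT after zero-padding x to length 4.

Original 2-point DFT: [4, -2]
Zero-padded 4-point DFT provides frequency interpolation.

DFT_4([x, 0, ...]) = [4, 1-3i, -2, 1+3i]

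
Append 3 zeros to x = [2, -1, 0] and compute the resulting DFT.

Original 3-point DFT: [1, 2.5000+0.8660i, 2.5000-0.8660i]
Zero-padded 6-point DFT provides frequency interpolation.

DFT_6([x, 0, ...]) = [1, 1.5000+0.8660i, 2.5000+0.8660i, 3, 2.5000-0.8660i, 1.5000-0.8660i]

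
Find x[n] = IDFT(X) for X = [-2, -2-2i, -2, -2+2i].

x[n] = (1/4) Σ(k=0 to 3) X[k] · e^(2πikn/4)

Computing each x[n]:
x[0] = -2
x[1] = 1
x[2] = 0
x[3] = -1

x = [-2, 1, 0, -1]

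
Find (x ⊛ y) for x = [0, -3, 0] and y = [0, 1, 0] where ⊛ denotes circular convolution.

(x ⊛ y)[n] = Σ(m=0 to 2) x[m] · y[(n-m) mod 3]

Computing each output sample:
(x ⊛ y)[0] = 0
(x ⊛ y)[1] = 0
(x ⊛ y)[2] = -3

x ⊛ y = [0, 0, -3]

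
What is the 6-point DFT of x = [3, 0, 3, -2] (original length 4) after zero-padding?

Original 4-point DFT: [4, -2i, 8, 2i]
Zero-padded 6-point DFT provides frequency interpolation.

DFT_6([x, 0, ...]) = [4, 3.5000-2.5981i, -0.5000+2.5981i, 8, -0.5000-2.5981i, 3.5000+2.5981i]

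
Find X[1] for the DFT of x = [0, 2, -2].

X[1] = Σ(n=0 to 2) x[n] · ω_3^(1n) where ω_3 = e^(-2πi/3)
= (0)·ω_3^0 + (2)·ω_3^1 + (-2)·ω_3^2

X[1] = -3.4641i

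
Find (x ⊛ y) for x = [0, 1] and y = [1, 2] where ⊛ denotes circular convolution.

(x ⊛ y)[n] = Σ(m=0 to 1) x[m] · y[(n-m) mod 2]

Computing each output sample:
(x ⊛ y)[0] = 2
(x ⊛ y)[1] = 1

x ⊛ y = [2, 1]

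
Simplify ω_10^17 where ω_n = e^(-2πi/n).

Since ω_10^10 = 1, powers reduce modulo 10.
17 mod 10 = 7
So ω_10^17 = ω_10^7 = e^(-2πi·7/10)

ω_10^17 = ω_10^7 = -0.3090+0.9511i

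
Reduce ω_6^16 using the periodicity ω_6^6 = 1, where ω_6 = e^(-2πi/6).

Since ω_6^6 = 1, powers reduce modulo 6.
16 mod 6 = 4
So ω_6^16 = ω_6^4 = e^(-2πi·4/6)

ω_6^16 = ω_6^4 = -0.5000+0.8660i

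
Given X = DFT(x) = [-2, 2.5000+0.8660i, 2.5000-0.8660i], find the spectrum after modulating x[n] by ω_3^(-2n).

Modulation property: DFT(ω_3^(-2n)·x[n]) = X[(k-2) mod 3], so circularly shift X by 2 positions.

X[k-2] = [2.5000+0.8660i, 2.5000-0.8660i, -2]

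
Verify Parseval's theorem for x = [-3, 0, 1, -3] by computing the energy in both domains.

Time domain:
Σ|x[n]|² = |-3|² + |0|² + |1|² + |-3|² = 19.0000

Frequency domain:
(1/4)Σ|X[k]|² = (1/4)(|-5|² + |-4-3i|² + |1|² + |-4+3i|²) = (1/4)·76.0000 = 19.0000

Both sides agree, confirming Parseval's theorem.

Σ|x[n]|² = (1/N)Σ|X[k]|² = 19.0000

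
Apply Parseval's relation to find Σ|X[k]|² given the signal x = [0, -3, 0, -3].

Parseval: Σ|x[n]|² = (1/N)Σ|X[k]|², so Σ|X[k]|² = N·Σ|x[n]|² = 4·18.0000

Σ|X[k]|² = N·Σ|x[n]|² = 4·18.0000 = 72.0000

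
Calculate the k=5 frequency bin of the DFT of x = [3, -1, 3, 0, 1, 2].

X[5] = Σ(n=0 to 5) x[n] · ω_6^(5n) where ω_6 = e^(-2πi/6)
= (3)·ω_6^0 + (-1)·ω_6^5 + (3)·ω_6^10 + (0)·ω_6^15 + (1)·ω_6^20 + (2)·ω_6^25

X[5] = 1.5000-0.8660i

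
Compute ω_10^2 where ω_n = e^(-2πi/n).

ω_10^2 = e^(-2πi·2/10)
= cos(-2π·2/10) + i·sin(-2π·2/10)
= cos(-4π/10) + i·sin(-4π/10)

ω_10^2 = cos(-4π/10) + i·sin(-4π/10) = 0.3090-0.9511i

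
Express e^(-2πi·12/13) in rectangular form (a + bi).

ω_13^12 = e^(-2πi·12/13)
= cos(-2π·12/13) + i·sin(-2π·12/13)
= cos(-24π/13) + i·sin(-24π/13)

ω_13^12 = cos(-24π/13) + i·sin(-24π/13) = 0.8855+0.4647i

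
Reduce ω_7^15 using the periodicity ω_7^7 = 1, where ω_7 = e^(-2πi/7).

Since ω_7^7 = 1, powers reduce modulo 7.
15 mod 7 = 1
So ω_7^15 = ω_7^1 = e^(-2πi·1/7)

ω_7^15 = ω_7^1 = 0.6235-0.7818i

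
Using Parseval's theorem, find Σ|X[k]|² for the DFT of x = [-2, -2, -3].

Parseval: Σ|x[n]|² = (1/N)Σ|X[k]|², so Σ|X[k]|² = N·Σ|x[n]|² = 3·17.0000

Σ|X[k]|² = N·Σ|x[n]|² = 3·17.0000 = 51.0000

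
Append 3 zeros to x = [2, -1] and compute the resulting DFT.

Original 2-point DFT: [1, 3]
Zero-padded 5-point DFT provides frequency interpolation.

DFT_5([x, 0, ...]) = [1, 1.6910+0.9511i, 2.8090+0.5878i, 2.8090-0.5878i, 1.6910-0.9511i]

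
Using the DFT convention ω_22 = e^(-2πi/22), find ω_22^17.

ω_22^17 = e^(-2πi·17/22)
= cos(-2π·17/22) + i·sin(-2π·17/22)
= cos(-34π/22) + i·sin(-34π/22)

ω_22^17 = cos(-34π/22) + i·sin(-34π/22) = 0.1423+0.9898i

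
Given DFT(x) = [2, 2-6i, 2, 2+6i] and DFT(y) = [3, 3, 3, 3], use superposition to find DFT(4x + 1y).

By linearity: DFT(4x + 1y) = 4·DFT(x) + 1·DFT(y)
= 4·[2, 2-6i, 2, 2+6i] + 1·[3, 3, 3, 3]

Computing element-wise:
Z[0] = 4·(2) + 1·(3) = 11
Z[1] = 4·(2-6i) + 1·(3) = 11-24i
Z[2] = 4·(2) + 1·(3) = 11
Z[3] = 4·(2+6i) + 1·(3) = 11+24i

DFT(4x + 1y) = 4·X + 1·Y = [11, 11-24i, 11, 11+24i]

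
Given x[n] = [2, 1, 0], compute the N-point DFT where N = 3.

X[k] = Σ(n=0 to 2) x[n] · ω_3^(nk)
where ω_3 = e^(-2πi/3)

Computing each X[k]:
X[0] = 3
X[1] = 1.5000-0.8660i
X[2] = 1.5000+0.8660i

X = [3, 1.5000-0.8660i, 1.5000+0.8660i]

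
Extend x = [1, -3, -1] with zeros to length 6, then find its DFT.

Original 3-point DFT: [-3, 3.0000+1.7321i, 3.0000-1.7321i]
Zero-padded 6-point DFT provides frequency interpolation.

DFT_6([x, 0, ...]) = [-3, 3.4641i, 3.0000+1.7321i, 3, 3.0000-1.7321i, -3.4641i]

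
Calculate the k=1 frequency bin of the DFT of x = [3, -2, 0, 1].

X[1] = Σ(n=0 to 3) x[n] · ω_4^(1n) where ω_4 = e^(-2πi/4)
= (3)·ω_4^0 + (-2)·ω_4^1 + (0)·ω_4^2 + (1)·ω_4^3

X[1] = 3+3i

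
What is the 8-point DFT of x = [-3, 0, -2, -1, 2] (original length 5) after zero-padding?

Original 5-point DFT: [-4, 0.0451+2.4899i, -5.5451+0.2245i, -5.5451-0.2245i, 0.0451-2.4899i]
Zero-padded 8-point DFT provides frequency interpolation.

DFT_8([x, 0, ...]) = [-4, -4.2929+2.7071i, 1-1i, -5.7071-1.2929i, -2, -5.7071+1.2929i, 1+1i, -4.2929-2.7071i]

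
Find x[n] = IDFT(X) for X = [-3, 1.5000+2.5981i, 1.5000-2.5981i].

x[n] = (1/3) Σ(k=0 to 2) X[k] · e^(2πikn/3)

Computing each x[n]:
x[0] = 0
x[1] = -3
x[2] = 0

x = [0, -3, 0]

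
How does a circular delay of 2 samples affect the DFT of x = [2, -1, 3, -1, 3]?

Time shift by 2: X_shifted[k] = ω_5^(2k) · X[k]
Shifted x = [-1, 3, 2, -1, 3]

DFT(x[n-2]) = [6, 0.0451-1.7634i, -5.5451+2.8532i, -5.5451-2.8532i, 0.0451+1.7634i]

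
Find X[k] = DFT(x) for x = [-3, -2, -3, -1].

X[k] = Σ(n=0 to 3) x[n] · ω_4^(nk)
where ω_4 = e^(-2πi/4)

Computing each X[k]:
X[0] = -9
X[1] = 1i
X[2] = -3
X[3] = -1i

X = [-9, 1i, -3, -1i]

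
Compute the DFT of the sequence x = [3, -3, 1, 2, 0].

X[k] = Σ(n=0 to 4) x[n] · ω_5^(nk)
where ω_5 = e^(-2πi/5)

Computing each X[k]:
X[0] = 3
X[1] = -0.3541+3.4410i
X[2] = 6.3541+0.8123i
X[3] = 6.3541-0.8123i
X[4] = -0.3541-3.4410i

X = [3, -0.3541+3.4410i, 6.3541+0.8123i, 6.3541-0.8123i, -0.3541-3.4410i]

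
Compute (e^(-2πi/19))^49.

Since ω_19^19 = 1, powers reduce modulo 19.
49 mod 19 = 11
So ω_19^49 = ω_19^11 = e^(-2πi·11/19)

ω_19^49 = ω_19^11 = -0.8795+0.4759i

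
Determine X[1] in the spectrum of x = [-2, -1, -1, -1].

X[1] = Σ(n=0 to 3) x[n] · ω_4^(1n) where ω_4 = e^(-2πi/4)
= (-2)·ω_4^0 + (-1)·ω_4^1 + (-1)·ω_4^2 + (-1)·ω_4^3

X[1] = -1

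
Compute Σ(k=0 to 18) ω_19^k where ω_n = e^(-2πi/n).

Sum of all nth roots of unity equals 0 for n > 1 (geometric series with r ≠ 1).

0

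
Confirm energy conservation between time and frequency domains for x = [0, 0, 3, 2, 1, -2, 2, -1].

Time domain:
Σ|x[n]|² = |0|² + |0|² + |3|² + |2|² + |1|² + |-2|² + |2|² + |-1|² = 23.0000

Frequency domain:
(1/8)Σ|X[k]|² = (1/8)(|5|² + |-1.7071-4.5355i|² + |-4+3i|² + |-0.2929-2.5355i|² + |7|² + |-0.2929+2.5355i|² + |-4-3i|² + |-1.7071+4.5355i|²) = (1/8)·184.0000 = 23.0000

Both sides agree, confirming Parseval's theorem.

Σ|x[n]|² = (1/N)Σ|X[k]|² = 23.0000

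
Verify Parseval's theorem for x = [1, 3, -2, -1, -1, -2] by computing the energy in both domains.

Time domain:
Σ|x[n]|² = |1|² + |3|² + |-2|² + |-1|² + |-1|² + |-2|² = 20.0000

Frequency domain:
(1/6)Σ|X[k]|² = (1/6)(|-2|² + |4.0000-3.4641i|² + |1.0000-5.1962i|² + |-2|² + |1.0000+5.1962i|² + |4.0000+3.4641i|²) = (1/6)·120.0000 = 20.0000

Both sides agree, confirming Parseval's theorem.

Σ|x[n]|² = (1/N)Σ|X[k]|² = 20.0000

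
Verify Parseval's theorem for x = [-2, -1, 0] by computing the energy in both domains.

Time domain:
Σ|x[n]|² = |-2|² + |-1|² + |0|² = 5.0000

Frequency domain:
(1/3)Σ|X[k]|² = (1/3)(|-3|² + |-1.5000+0.8660i|² + |-1.5000-0.8660i|²) = (1/3)·15.0000 = 5.0000

Both sides agree, confirming Parseval's theorem.

Σ|x[n]|² = (1/N)Σ|X[k]|² = 5.0000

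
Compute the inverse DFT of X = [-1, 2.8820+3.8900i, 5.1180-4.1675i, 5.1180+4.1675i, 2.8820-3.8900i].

x[n] = (1/5) Σ(k=0 to 4) X[k] · e^(2πikn/5)

Computing each x[n]:
x[0] = 3
x[1] = -2
x[2] = -3
x[3] = 2
x[4] = -1

x = [3, -2, -3, 2, -1]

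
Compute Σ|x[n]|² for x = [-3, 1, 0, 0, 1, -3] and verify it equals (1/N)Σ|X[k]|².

Time domain:
Σ|x[n]|² = |-3|² + |1|² + |0|² + |0|² + |1|² + |-3|² = 20.0000

Frequency domain:
(1/6)Σ|X[k]|² = (1/6)(|-4|² + |-4.5000-2.5981i|² + |-2.5000-4.3301i|² + |0|² + |-2.5000+4.3301i|² + |-4.5000+2.5981i|²) = (1/6)·120.0000 = 20.0000

Both sides agree, confirming Parseval's theorem.

Σ|x[n]|² = (1/N)Σ|X[k]|² = 20.0000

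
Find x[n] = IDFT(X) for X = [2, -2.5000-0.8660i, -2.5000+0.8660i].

x[n] = (1/3) Σ(k=0 to 2) X[k] · e^(2πikn/3)

Computing each x[n]:
x[0] = -1
x[1] = 2
x[2] = 1

x = [-1, 2, 1]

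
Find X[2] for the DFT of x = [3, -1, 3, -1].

X[2] = Σ(n=0 to 3) x[n] · ω_4^(2n) where ω_4 = e^(-2πi/4)
= (3)·ω_4^0 + (-1)·ω_4^2 + (3)·ω_4^4 + (-1)·ω_4^6

X[2] = 8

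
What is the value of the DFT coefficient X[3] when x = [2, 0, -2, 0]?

X[3] = Σ(n=0 to 3) x[n] · ω_4^(3n) where ω_4 = e^(-2πi/4)
= (2)·ω_4^0 + (0)·ω_4^3 + (-2)·ω_4^6 + (0)·ω_4^9

X[3] = 4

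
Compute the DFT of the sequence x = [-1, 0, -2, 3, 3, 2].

X[k] = Σ(n=0 to 5) x[n] · ω_6^(nk)
where ω_6 = e^(-2πi/6)

Computing each X[k]:
X[0] = 5
X[1] = -3.5000+6.0622i
X[2] = 0.5000-2.5981i
X[3] = -5
X[4] = 0.5000+2.5981i
X[5] = -3.5000-6.0622i

X = [5, -3.5000+6.0622i, 0.5000-2.5981i, -5, 0.5000+2.5981i, -3.5000-6.0622i]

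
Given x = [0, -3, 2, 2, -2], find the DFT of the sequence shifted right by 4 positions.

Time shift by 4: X_shifted[k] = ω_5^(4k) · X[k]
Shifted x = [-3, 2, 2, -2, 0]

DFT(x[n-4]) = [-1, -2.3820-4.2533i, -4.6180+2.6287i, -4.6180-2.6287i, -2.3820+4.2533i]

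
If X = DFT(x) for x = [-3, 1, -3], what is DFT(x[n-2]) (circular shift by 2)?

Time shift by 2: X_shifted[k] = ω_3^(2k) · X[k]
Shifted x = [1, -3, -3]

DFT(x[n-2]) = [-5, 4, 4]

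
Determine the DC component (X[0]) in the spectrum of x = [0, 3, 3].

X[0] = Σ(n=0 to 2) x[n] · ω_3^0 = Σ x[n]
= (0) + (3) + (3)

X[0] = 6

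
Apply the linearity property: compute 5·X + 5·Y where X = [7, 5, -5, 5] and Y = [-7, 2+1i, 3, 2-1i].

By linearity: DFT(5x + 5y) = 5·DFT(x) + 5·DFT(y)
= 5·[7, 5, -5, 5] + 5·[-7, 2+1i, 3, 2-1i]

Computing element-wise:
Z[0] = 5·(7) + 5·(-7) = 0
Z[1] = 5·(5) + 5·(2+1i) = 35+5i
Z[2] = 5·(-5) + 5·(3) = -10
Z[3] = 5·(5) + 5·(2-1i) = 35-5i

DFT(5x + 5y) = 5·X + 5·Y = [0, 35+5i, -10, 35-5i]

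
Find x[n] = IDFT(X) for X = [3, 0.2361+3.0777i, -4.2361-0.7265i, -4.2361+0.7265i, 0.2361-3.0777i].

x[n] = (1/5) Σ(k=0 to 4) X[k] · e^(2πikn/5)

Computing each x[n]:
x[0] = -1
x[1] = 1
x[2] = -1
x[3] = 1
x[4] = 3

x = [-1, 1, -1, 1, 3]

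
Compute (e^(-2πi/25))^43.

Since ω_25^25 = 1, powers reduce modulo 25.
43 mod 25 = 18
So ω_25^43 = ω_25^18 = e^(-2πi·18/25)

ω_25^43 = ω_25^18 = -0.1874+0.9823i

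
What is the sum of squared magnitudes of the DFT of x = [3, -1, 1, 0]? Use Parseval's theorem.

Parseval: Σ|x[n]|² = (1/N)Σ|X[k]|², so Σ|X[k]|² = N·Σ|x[n]|² = 4·11.0000

Σ|X[k]|² = N·Σ|x[n]|² = 4·11.0000 = 44.0000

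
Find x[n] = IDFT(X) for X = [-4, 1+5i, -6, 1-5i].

x[n] = (1/4) Σ(k=0 to 3) X[k] · e^(2πikn/4)

Computing each x[n]:
x[0] = -2
x[1] = -2
x[2] = -3
x[3] = 3

x = [-2, -2, -3, 3]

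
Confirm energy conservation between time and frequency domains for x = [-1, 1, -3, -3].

Time domain:
Σ|x[n]|² = |-1|² + |1|² + |-3|² + |-3|² = 20.0000

Frequency domain:
(1/4)Σ|X[k]|² = (1/4)(|-6|² + |2-4i|² + |-2|² + |2+4i|²) = (1/4)·80.0000 = 20.0000

Both sides agree, confirming Parseval's theorem.

Σ|x[n]|² = (1/N)Σ|X[k]|² = 20.0000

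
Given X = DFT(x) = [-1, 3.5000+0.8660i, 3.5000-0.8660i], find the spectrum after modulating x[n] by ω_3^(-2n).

Modulation property: DFT(ω_3^(-2n)·x[n]) = X[(k-2) mod 3], so circularly shift X by 2 positions.

X[k-2] = [3.5000+0.8660i, 3.5000-0.8660i, -1]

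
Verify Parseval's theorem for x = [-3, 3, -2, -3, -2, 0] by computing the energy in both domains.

Time domain:
Σ|x[n]|² = |-3|² + |3|² + |-2|² + |-3|² + |-2|² + |0|² = 35.0000

Frequency domain:
(1/6)Σ|X[k]|² = (1/6)(|-7|² + |3.5000-2.5981i|² + |-5.5000-2.5981i|² + |-7|² + |-5.5000+2.5981i|² + |3.5000+2.5981i|²) = (1/6)·210.0000 = 35.0000

Both sides agree, confirming Parseval's theorem.

Σ|x[n]|² = (1/N)Σ|X[k]|² = 35.0000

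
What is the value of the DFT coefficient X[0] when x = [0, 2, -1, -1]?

X[0] = Σ(n=0 to 3) x[n] · ω_4^0 = Σ x[n]
= (0) + (2) + (-1) + (-1)

X[0] = 0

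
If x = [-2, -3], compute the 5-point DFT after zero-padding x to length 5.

Original 2-point DFT: [-5, 1]
Zero-padded 5-point DFT provides frequency interpolation.

DFT_5([x, 0, ...]) = [-5, -2.9271+2.8532i, 0.4271+1.7634i, 0.4271-1.7634i, -2.9271-2.8532i]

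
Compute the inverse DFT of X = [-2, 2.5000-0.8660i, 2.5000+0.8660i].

x[n] = (1/3) Σ(k=0 to 2) X[k] · e^(2πikn/3)

Computing each x[n]:
x[0] = 1
x[1] = -1
x[2] = -2

x = [1, -1, -2]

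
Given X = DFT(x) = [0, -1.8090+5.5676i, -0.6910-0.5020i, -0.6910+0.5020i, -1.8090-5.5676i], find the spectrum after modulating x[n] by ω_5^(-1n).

Modulation property: DFT(ω_5^(-1n)·x[n]) = X[(k-1) mod 5], so circularly shift X by 1 positions.

X[k-1] = [-1.8090-5.5676i, 0, -1.8090+5.5676i, -0.6910-0.5020i, -0.6910+0.5020i]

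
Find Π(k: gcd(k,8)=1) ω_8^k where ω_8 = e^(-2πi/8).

The primitive 8th roots of unity are ω_8^k for k coprime to 8: k ∈ {1, 3, 5, 7}
Their product equals the constant term of the cyclotomic polynomial Φ_8(x) up to sign.
For n ≥ 3, the product of all primitive nth roots of unity is 1. (For n=1 it is 1; for n=2 it is -1.)

1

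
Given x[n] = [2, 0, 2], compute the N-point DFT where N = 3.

X[k] = Σ(n=0 to 2) x[n] · ω_3^(nk)
where ω_3 = e^(-2πi/3)

Computing each X[k]:
X[0] = 4
X[1] = 1.0000+1.7321i
X[2] = 1.0000-1.7321i

X = [4, 1.0000+1.7321i, 1.0000-1.7321i]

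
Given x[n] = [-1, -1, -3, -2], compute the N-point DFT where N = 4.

X[k] = Σ(n=0 to 3) x[n] · ω_4^(nk)
where ω_4 = e^(-2πi/4)

Computing each X[k]:
X[0] = -7
X[1] = 2-1i
X[2] = -1
X[3] = 2+1i

X = [-7, 2-1i, -1, 2+1i]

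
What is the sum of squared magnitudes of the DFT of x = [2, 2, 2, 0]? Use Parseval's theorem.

Parseval: Σ|x[n]|² = (1/N)Σ|X[k]|², so Σ|X[k]|² = N·Σ|x[n]|² = 4·12.0000

Σ|X[k]|² = N·Σ|x[n]|² = 4·12.0000 = 48.0000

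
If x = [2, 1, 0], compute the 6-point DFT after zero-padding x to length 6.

Original 3-point DFT: [3, 1.5000-0.8660i, 1.5000+0.8660i]
Zero-padded 6-point DFT provides frequency interpolation.

DFT_6([x, 0, ...]) = [3, 2.5000-0.8660i, 1.5000-0.8660i, 1, 1.5000+0.8660i, 2.5000+0.8660i]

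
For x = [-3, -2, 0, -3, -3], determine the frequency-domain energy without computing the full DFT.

Parseval: Σ|x[n]|² = (1/N)Σ|X[k]|², so Σ|X[k]|² = N·Σ|x[n]|² = 5·31.0000

Σ|X[k]|² = N·Σ|x[n]|² = 5·31.0000 = 155.0000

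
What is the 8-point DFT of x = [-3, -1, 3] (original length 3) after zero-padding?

Original 3-point DFT: [-1, -4.0000+3.4641i, -4.0000-3.4641i]
Zero-padded 8-point DFT provides frequency interpolation.

DFT_8([x, 0, ...]) = [-1, -3.7071-2.2929i, -6+1i, -2.2929+3.7071i, 1, -2.2929-3.7071i, -6-1i, -3.7071+2.2929i]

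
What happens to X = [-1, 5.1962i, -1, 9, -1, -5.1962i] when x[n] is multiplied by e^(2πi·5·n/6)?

Modulation property: DFT(ω_6^(-5n)·x[n]) = X[(k-5) mod 6], so circularly shift X by 5 positions.

X[k-5] = [5.1962i, -1, 9, -1, -5.1962i, -1]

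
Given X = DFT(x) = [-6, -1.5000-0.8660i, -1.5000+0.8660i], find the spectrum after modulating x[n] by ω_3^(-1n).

Modulation property: DFT(ω_3^(-1n)·x[n]) = X[(k-1) mod 3], so circularly shift X by 1 positions.

X[k-1] = [-1.5000+0.8660i, -6, -1.5000-0.8660i]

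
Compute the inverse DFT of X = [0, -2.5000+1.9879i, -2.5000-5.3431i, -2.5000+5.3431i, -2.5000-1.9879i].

x[n] = (1/5) Σ(k=0 to 4) X[k] · e^(2πikn/5)

Computing each x[n]:
x[0] = -2
x[1] = 1
x[2] = -2
x[3] = 3
x[4] = 0

x = [-2, 1, -2, 3, 0]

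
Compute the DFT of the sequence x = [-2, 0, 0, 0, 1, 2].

X[k] = Σ(n=0 to 5) x[n] · ω_6^(nk)
where ω_6 = e^(-2πi/6)

Computing each X[k]:
X[0] = 1
X[1] = -1.5000+2.5981i
X[2] = -3.5000+0.8660i
X[3] = -3
X[4] = -3.5000-0.8660i
X[5] = -1.5000-2.5981i

X = [1, -1.5000+2.5981i, -3.5000+0.8660i, -3, -3.5000-0.8660i, -1.5000-2.5981i]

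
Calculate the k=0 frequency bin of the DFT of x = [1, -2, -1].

X[0] = Σ(n=0 to 2) x[n] · ω_3^0 = Σ x[n]
= (1) + (-2) + (-1)

X[0] = -2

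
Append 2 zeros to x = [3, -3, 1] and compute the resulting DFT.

Original 3-point DFT: [1, 4.0000+3.4641i, 4.0000-3.4641i]
Zero-padded 5-point DFT provides frequency interpolation.

DFT_5([x, 0, ...]) = [1, 1.2639+2.2654i, 5.7361+2.7144i, 5.7361-2.7144i, 1.2639-2.2654i]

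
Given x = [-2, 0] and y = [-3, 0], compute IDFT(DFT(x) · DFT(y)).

(x ⊛ y)[n] = Σ(m=0 to 1) x[m] · y[(n-m) mod 2]

Computing each output sample:
(x ⊛ y)[0] = 6
(x ⊛ y)[1] = 0

x ⊛ y = [6, 0]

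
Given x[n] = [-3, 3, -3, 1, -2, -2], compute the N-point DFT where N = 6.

X[k] = Σ(n=0 to 5) x[n] · ω_6^(nk)
where ω_6 = e^(-2πi/6)

Computing each X[k]:
X[0] = -6
X[1] = -1.0000-3.4641i
X[2] = -5.1962i
X[3] = -10
X[4] = 5.1962i
X[5] = -1.0000+3.4641i

X = [-6, -1.0000-3.4641i, -5.1962i, -10, 5.1962i, -1.0000+3.4641i]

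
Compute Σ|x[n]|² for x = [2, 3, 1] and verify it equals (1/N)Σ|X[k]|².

Time domain:
Σ|x[n]|² = |2|² + |3|² + |1|² = 14.0000

Frequency domain:
(1/3)Σ|X[k]|² = (1/3)(|6|² + |-1.7321i|² + |1.7321i|²) = (1/3)·42.0000 = 14.0000

Both sides agree, confirming Parseval's theorem.

Σ|x[n]|² = (1/N)Σ|X[k]|² = 14.0000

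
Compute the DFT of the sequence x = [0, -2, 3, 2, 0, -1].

X[k] = Σ(n=0 to 5) x[n] · ω_6^(nk)
where ω_6 = e^(-2πi/6)

Computing each X[k]:
X[0] = 2
X[1] = -5.0000-1.7321i
X[2] = 2.0000+3.4641i
X[3] = 4
X[4] = 2.0000-3.4641i
X[5] = -5.0000+1.7321i

X = [2, -5.0000-1.7321i, 2.0000+3.4641i, 4, 2.0000-3.4641i, -5.0000+1.7321i]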